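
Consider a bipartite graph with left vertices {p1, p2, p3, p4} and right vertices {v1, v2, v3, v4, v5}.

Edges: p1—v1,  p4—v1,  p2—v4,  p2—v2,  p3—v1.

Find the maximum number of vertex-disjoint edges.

2

One maximum matching: p1-v1, p2-v2.
The set {p1, p3, p4} has only 1 neighbour ({v1}), so by Hall's theorem at most 2 of the 4 left vertices can be matched.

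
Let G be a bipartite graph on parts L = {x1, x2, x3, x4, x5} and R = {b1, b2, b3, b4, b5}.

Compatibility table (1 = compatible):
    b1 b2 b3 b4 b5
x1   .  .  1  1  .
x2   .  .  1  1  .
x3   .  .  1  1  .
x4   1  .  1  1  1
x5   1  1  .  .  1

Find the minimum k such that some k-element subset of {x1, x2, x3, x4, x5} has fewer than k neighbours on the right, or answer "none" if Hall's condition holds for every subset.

Take S = {x1, x2, x3}. Its neighbourhood is {b3, b4}, so |N(S)| = 2 < |S| = 3.
Every subset of size less than 3 has at least as many neighbours as members, so 3 is the minimum.

3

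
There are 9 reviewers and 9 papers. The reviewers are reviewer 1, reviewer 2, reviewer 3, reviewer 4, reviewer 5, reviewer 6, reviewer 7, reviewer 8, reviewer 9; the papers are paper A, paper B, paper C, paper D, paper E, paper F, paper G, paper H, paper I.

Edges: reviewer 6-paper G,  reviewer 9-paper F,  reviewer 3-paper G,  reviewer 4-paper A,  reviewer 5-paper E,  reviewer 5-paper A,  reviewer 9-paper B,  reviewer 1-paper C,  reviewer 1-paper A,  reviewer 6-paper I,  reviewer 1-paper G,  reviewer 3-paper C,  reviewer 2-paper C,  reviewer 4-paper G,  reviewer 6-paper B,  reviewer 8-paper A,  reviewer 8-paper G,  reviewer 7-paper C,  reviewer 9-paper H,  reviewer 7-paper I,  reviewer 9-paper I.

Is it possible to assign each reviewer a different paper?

The set {reviewer 1, reviewer 2, reviewer 3, reviewer 4, reviewer 8} has only 3 neighbours ({paper A, paper C, paper G}), so by Hall's theorem at most 7 of the 9 reviewers can be matched.
Hence no matching covers every reviewer.

No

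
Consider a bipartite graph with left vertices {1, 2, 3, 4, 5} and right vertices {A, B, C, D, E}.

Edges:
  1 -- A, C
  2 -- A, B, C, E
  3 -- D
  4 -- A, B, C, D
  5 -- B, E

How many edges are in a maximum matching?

5

A valid assignment of size 5: 1–A, 2–E, 3–D, 4–C, 5–B.
All 5 left vertices are matched, so no larger matching exists.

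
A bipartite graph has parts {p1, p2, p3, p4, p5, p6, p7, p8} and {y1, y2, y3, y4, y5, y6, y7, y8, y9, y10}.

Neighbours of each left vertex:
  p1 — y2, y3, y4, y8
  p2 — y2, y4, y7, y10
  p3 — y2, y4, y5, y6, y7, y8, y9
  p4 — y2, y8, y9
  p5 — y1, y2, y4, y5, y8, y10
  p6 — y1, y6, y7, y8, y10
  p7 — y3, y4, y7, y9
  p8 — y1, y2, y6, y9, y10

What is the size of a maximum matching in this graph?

For example, pair p1–y3, p2–y2, p3–y7, p4–y8, p5–y1, p6–y10, p7–y4, p8–y6.
This saturates every left vertex, so 8 is the maximum.

8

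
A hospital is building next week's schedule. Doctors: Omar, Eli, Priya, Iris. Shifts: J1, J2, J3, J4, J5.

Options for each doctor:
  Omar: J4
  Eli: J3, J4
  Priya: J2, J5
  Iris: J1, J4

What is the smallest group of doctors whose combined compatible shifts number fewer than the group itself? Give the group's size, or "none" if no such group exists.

none

A matching saturating every doctor exists, for instance Omar→J4, Eli→J3, Priya→J5, Iris→J1.
By Hall's marriage theorem, this means |N(S)| ≥ |S| for every subset S, so no violating subset exists.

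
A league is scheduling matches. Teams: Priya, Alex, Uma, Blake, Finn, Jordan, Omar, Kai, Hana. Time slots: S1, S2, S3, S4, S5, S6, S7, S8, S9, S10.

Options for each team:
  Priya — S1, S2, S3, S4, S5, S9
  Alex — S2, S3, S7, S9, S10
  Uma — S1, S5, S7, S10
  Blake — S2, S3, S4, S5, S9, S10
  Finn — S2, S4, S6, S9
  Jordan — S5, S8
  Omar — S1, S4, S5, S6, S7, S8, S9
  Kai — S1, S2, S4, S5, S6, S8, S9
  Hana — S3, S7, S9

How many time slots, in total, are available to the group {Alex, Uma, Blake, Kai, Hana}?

The union of neighbours of {Alex, Uma, Blake, Kai, Hana} is {S1, S2, S3, S4, S5, S6, S7, S8, S9, S10}, which has 10 elements.
Since |N(S)| = 10 ≥ |S| = 5, Hall's condition holds for this subset.

10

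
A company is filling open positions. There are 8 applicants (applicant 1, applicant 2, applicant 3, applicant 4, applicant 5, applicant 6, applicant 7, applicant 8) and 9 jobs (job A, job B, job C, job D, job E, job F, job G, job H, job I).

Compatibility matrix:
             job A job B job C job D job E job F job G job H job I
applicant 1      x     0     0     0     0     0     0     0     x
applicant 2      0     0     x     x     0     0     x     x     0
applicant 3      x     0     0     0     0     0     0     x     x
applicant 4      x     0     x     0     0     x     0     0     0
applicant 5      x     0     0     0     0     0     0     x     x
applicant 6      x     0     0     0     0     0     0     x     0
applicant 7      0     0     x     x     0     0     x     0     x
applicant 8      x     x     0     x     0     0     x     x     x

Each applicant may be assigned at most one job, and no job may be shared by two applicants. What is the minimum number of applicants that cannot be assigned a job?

One maximum matching: applicant 1–job I, applicant 2–job G, applicant 3–job H, applicant 4–job F, applicant 5–job A, applicant 7–job C, applicant 8–job D.
The set {applicant 1, applicant 3, applicant 5, applicant 6} has only 3 neighbours ({job A, job H, job I}), so by Hall's theorem at most 7 of the 8 applicants can be matched.
That matches 7 of the 8, leaving 1 unmatched; no matching can do better.

1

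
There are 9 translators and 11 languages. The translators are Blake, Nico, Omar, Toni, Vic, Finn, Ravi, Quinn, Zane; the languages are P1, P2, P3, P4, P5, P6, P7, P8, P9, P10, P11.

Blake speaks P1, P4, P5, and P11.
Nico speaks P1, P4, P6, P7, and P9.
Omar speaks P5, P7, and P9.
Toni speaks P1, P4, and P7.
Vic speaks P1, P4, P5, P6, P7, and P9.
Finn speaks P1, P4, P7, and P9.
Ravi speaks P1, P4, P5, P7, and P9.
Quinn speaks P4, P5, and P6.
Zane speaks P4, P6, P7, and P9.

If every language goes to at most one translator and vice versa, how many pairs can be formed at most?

For example, pair Blake→P11, Nico→P9, Omar→P5, Toni→P4, Vic→P6, Finn→P7, Ravi→P1.
The set {Nico, Omar, Toni, Vic, Finn, Ravi, Quinn, Zane} has only 6 neighbours ({P1, P4, P5, P6, P7, P9}), so by Hall's theorem at most 7 of the 9 translators can be matched.

7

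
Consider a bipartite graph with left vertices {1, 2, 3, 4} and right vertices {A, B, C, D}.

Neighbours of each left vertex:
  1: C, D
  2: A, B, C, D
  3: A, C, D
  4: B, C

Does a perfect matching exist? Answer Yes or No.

Yes

One maximum matching: 1-D, 2-C, 3-A, 4-B.
Every left vertex is matched, so this is a perfect matching.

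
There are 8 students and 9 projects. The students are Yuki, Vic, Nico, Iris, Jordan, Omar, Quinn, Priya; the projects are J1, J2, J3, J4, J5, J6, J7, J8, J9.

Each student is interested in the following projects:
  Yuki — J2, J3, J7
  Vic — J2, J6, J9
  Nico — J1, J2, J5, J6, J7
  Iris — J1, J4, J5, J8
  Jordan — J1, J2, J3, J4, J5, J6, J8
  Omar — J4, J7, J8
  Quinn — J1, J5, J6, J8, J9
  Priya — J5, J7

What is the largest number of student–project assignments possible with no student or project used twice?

For example, pair Yuki→J3, Vic→J2, Nico→J6, Iris→J5, Jordan→J1, Omar→J8, Quinn→J9, Priya→J7.
This saturates every student, so 8 is the maximum.

8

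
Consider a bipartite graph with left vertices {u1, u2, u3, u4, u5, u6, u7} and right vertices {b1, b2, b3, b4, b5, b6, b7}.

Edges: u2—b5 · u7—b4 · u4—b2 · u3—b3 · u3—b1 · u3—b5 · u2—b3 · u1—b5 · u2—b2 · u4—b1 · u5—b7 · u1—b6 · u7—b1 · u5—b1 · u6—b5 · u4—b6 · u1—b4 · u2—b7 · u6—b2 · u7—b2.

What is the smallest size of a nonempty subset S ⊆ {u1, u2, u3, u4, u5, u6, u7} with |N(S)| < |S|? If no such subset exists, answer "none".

A matching saturating every left vertex exists, for instance u1→b6, u2→b7, u3→b3, u4→b2, u5→b1, u6→b5, u7→b4.
By Hall's marriage theorem, this means |N(S)| ≥ |S| for every subset S, so no violating subset exists.

none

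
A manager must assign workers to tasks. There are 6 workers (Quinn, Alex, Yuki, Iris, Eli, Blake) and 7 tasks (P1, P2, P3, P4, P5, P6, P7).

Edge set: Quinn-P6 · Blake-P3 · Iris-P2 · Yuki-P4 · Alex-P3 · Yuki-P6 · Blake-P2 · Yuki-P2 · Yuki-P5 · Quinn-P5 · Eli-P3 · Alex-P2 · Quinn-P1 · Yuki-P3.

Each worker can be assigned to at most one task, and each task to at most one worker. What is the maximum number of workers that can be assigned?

One maximum matching: Quinn-P1, Alex-P3, Yuki-P6, Iris-P2.
The set {Alex, Iris, Eli, Blake} has only 2 neighbours ({P2, P3}), so by Hall's theorem at most 4 of the 6 workers can be matched.

4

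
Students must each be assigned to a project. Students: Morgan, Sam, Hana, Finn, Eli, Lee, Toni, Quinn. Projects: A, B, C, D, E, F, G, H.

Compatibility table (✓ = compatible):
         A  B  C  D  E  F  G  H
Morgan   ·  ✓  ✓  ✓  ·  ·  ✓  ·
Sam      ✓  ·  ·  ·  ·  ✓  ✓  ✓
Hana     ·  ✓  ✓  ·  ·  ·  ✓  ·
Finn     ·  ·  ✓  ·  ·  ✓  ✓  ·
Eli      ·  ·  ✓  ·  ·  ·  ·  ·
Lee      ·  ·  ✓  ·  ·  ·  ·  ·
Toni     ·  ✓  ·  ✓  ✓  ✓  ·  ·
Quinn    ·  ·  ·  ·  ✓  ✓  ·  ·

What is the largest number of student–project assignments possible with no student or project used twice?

7

A valid assignment of size 7: Morgan→D, Sam→H, Hana→G, Finn→F, Eli→C, Toni→B, Quinn→E.
The set {Eli, Lee} has only 1 neighbour ({C}), so by Hall's theorem at most 7 of the 8 students can be matched.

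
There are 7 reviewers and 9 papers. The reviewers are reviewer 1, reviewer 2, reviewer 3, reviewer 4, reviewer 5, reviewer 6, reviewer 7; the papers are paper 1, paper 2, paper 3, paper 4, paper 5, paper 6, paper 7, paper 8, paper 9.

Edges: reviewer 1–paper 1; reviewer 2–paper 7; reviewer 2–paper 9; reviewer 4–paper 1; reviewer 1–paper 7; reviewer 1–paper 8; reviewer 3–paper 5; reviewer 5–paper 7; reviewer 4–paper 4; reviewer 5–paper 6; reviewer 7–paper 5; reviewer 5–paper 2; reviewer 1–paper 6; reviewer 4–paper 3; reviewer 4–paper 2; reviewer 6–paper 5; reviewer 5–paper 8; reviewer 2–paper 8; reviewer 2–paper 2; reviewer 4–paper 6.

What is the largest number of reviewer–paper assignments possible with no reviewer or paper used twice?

5

For example, pair reviewer 1–paper 6, reviewer 2–paper 8, reviewer 3–paper 5, reviewer 4–paper 2, reviewer 5–paper 7.
The set {reviewer 3, reviewer 6, reviewer 7} has only 1 neighbour ({paper 5}), so by Hall's theorem at most 5 of the 7 reviewers can be matched.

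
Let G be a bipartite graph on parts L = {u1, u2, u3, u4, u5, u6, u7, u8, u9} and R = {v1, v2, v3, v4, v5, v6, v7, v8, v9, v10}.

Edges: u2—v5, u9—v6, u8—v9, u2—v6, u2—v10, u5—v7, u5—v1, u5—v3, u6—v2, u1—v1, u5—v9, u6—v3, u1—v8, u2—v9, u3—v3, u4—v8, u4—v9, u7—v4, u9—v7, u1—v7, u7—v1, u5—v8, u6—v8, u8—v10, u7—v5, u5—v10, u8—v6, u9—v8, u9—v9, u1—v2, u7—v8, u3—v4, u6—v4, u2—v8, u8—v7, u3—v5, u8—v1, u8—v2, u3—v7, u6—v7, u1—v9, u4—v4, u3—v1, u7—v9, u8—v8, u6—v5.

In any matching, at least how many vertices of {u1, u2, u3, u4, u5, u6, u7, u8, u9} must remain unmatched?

0

For example, pair u1→v1, u2→v10, u3→v3, u4→v4, u5→v9, u6→v8, u7→v5, u8→v2, u9→v6.
All 9 left vertices are matched, so no larger matching exists.
That matches 9 of the 9, leaving 0 unmatched; no matching can do better.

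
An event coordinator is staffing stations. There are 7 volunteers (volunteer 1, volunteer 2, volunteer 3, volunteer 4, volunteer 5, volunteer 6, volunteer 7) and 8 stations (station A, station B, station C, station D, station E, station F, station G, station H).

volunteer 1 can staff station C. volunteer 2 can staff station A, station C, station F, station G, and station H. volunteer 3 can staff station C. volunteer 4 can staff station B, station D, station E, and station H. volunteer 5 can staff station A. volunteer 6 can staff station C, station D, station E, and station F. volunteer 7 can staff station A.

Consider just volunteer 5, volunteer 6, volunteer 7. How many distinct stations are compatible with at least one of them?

The union of neighbours of {volunteer 5, volunteer 6, volunteer 7} is {station A, station C, station D, station E, station F}, which has 5 elements.
Since |N(S)| = 5 ≥ |S| = 3, Hall's condition holds for this subset.

5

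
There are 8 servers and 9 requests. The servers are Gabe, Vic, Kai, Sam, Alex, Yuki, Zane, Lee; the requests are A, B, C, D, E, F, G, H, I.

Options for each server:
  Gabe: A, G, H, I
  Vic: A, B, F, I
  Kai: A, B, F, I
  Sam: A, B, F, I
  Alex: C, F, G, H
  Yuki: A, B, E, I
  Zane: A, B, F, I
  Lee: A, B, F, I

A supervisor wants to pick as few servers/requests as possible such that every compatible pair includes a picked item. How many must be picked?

{Gabe, Alex, Yuki, A, B, F, I} is a vertex cover of size 7: every edge has an endpoint in this set.
No smaller cover exists because Gabe–G, Vic–A, Kai–F, Sam–B, Alex–C, Yuki–E, Zane–I is a matching of size 7, and a cover must include an endpoint of each of these disjoint edges (König's theorem).

7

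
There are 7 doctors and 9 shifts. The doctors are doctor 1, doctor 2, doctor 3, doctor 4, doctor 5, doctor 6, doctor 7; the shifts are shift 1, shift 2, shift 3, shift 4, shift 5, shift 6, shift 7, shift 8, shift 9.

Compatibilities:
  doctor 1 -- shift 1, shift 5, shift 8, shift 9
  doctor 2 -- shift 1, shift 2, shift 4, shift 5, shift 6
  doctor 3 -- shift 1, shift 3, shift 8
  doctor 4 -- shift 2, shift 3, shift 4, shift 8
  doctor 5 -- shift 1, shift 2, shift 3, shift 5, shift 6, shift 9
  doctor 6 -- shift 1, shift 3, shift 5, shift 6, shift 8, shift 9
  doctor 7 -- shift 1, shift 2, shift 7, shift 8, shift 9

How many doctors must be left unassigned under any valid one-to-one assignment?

A valid assignment of size 7: doctor 1-shift 8, doctor 2-shift 4, doctor 3-shift 1, doctor 4-shift 3, doctor 5-shift 6, doctor 6-shift 5, doctor 7-shift 7.
This saturates every doctor, so 7 is the maximum.
That matches 7 of the 7, leaving 0 unmatched; no matching can do better.

0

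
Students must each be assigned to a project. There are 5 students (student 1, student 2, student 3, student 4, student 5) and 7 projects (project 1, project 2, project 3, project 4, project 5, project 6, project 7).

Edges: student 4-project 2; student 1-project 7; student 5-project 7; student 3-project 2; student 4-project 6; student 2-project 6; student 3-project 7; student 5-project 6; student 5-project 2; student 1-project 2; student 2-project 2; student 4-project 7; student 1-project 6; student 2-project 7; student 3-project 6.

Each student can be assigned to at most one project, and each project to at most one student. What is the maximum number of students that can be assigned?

One maximum matching: student 1–project 6, student 2–project 2, student 3–project 7.
The set {student 1, student 2, student 3, student 4, student 5} has only 3 neighbours ({project 2, project 6, project 7}), so by Hall's theorem at most 3 of the 5 students can be matched.

3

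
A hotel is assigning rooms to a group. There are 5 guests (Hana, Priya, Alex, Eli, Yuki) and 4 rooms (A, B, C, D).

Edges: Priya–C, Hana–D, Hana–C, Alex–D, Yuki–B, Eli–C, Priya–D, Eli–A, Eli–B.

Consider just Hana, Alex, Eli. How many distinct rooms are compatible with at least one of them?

The union of neighbours of {Hana, Alex, Eli} is {A, B, C, D}, which has 4 elements.
Since |N(S)| = 4 ≥ |S| = 3, Hall's condition holds for this subset.

4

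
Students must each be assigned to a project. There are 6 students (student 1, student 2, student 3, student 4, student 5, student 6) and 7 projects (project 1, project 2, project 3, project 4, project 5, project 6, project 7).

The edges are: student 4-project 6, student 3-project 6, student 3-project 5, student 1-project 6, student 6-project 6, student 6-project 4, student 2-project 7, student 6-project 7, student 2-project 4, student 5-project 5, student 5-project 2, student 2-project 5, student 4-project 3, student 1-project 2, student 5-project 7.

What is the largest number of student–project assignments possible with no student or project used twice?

One maximum matching: student 1-project 6, student 2-project 7, student 3-project 5, student 4-project 3, student 5-project 2, student 6-project 4.
This saturates every student, so 6 is the maximum.

6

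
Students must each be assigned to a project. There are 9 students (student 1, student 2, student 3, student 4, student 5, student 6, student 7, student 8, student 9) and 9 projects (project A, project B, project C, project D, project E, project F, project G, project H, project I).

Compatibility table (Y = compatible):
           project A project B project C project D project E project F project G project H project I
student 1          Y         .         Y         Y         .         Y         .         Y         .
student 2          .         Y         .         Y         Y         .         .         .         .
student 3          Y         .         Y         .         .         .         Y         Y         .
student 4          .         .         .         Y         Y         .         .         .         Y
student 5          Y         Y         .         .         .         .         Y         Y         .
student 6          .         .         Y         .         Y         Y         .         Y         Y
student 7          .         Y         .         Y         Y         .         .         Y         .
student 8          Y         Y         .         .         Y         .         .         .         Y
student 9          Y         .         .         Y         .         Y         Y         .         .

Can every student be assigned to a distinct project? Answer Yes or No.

Yes

For example, pair student 1→project F, student 2→project B, student 3→project C, student 4→project D, student 5→project A, student 6→project I, student 7→project H, student 8→project E, student 9→project G.
Every student is matched, so this is a perfect matching.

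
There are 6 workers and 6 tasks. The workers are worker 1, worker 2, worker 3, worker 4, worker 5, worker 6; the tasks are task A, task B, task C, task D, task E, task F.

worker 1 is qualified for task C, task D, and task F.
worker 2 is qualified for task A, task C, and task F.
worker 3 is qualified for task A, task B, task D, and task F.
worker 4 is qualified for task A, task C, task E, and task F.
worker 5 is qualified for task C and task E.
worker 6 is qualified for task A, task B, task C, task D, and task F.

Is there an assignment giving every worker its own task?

A valid assignment of size 6: worker 1–task D, worker 2–task C, worker 3–task B, worker 4–task F, worker 5–task E, worker 6–task A.
Every worker is matched, so this is a perfect matching.

Yes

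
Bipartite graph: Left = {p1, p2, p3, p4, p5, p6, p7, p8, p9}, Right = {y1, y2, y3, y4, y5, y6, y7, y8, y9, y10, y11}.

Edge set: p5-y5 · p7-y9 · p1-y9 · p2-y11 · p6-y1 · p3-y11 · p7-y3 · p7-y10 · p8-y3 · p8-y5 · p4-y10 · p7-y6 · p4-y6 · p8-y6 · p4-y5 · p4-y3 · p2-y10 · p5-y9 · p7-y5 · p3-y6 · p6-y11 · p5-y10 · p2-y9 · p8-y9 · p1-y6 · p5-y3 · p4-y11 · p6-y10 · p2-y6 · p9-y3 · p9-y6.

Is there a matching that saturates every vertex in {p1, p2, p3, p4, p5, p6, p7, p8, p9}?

The set {p1, p2, p3, p4, p5, p7, p8, p9} has only 6 neighbours ({y10, y11, y3, y5, y6, y9}), so by Hall's theorem at most 7 of the 9 left vertices can be matched.
Hence no matching covers every left vertex.

No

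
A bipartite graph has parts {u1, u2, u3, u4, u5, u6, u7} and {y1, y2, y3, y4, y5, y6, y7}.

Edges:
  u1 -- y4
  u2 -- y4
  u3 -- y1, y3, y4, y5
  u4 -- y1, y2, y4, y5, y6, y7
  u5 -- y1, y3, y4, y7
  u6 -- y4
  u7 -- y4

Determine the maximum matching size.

4

For example, pair u1→y4, u3→y1, u4→y6, u5→y3.
The set {u1, u2, u6, u7} has only 1 neighbour ({y4}), so by Hall's theorem at most 4 of the 7 left vertices can be matched.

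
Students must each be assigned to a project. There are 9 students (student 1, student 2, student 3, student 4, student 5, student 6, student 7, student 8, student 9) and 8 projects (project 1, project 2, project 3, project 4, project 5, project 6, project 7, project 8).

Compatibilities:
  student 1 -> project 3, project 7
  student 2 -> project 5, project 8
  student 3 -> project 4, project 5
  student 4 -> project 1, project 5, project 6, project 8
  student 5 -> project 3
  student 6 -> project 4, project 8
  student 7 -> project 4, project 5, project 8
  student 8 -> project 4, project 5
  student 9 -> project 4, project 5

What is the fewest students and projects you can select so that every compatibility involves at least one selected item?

6

A maximum matching has 6 edges (e.g. student 1–project 7, student 2–project 8, student 3–project 5, student 4–project 1, student 5–project 3, student 6–project 4).
By König's theorem the minimum vertex cover has the same size. One such cover is {student 1, student 4, student 5, project 4, project 5, project 8}.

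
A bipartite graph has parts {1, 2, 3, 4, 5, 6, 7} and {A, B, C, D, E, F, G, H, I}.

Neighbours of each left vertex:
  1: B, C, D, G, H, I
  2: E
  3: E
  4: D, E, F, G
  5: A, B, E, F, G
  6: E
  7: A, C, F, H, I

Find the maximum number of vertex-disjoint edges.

5

A valid assignment of size 5: 1→H, 2→E, 4→D, 5→G, 7→A.
The set {2, 3, 6} has only 1 neighbour ({E}), so by Hall's theorem at most 5 of the 7 left vertices can be matched.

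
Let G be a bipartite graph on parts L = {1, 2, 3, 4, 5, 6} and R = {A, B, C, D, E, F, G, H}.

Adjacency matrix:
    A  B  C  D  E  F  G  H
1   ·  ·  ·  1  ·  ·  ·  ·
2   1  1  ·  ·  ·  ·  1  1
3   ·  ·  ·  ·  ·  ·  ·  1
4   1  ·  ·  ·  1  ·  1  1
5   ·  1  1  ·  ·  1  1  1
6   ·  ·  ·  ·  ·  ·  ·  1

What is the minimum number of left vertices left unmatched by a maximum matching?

For example, pair 1→D, 2→B, 3→H, 4→E, 5→G.
The set {3, 6} has only 1 neighbour ({H}), so by Hall's theorem at most 5 of the 6 left vertices can be matched.
That matches 5 of the 6, leaving 1 unmatched; no matching can do better.

1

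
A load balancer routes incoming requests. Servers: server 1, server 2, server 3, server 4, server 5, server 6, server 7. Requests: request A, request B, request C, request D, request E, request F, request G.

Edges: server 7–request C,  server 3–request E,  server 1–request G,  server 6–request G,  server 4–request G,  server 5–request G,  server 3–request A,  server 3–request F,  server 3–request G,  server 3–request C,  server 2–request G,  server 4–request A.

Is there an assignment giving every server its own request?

No

The set {server 1, server 2, server 5, server 6} has only 1 neighbour ({request G}), so by Hall's theorem at most 4 of the 7 servers can be matched.
Hence no matching covers every server.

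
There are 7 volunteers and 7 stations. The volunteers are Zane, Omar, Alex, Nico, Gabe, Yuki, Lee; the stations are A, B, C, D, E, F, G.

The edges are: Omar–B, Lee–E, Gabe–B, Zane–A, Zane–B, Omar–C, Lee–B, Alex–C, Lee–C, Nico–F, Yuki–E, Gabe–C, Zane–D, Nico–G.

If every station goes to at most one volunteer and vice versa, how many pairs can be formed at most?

For example, pair Zane→D, Omar→B, Alex→C, Nico→F, Yuki→E.
The set {Omar, Alex, Gabe, Yuki, Lee} has only 3 neighbours ({B, C, E}), so by Hall's theorem at most 5 of the 7 volunteers can be matched.

5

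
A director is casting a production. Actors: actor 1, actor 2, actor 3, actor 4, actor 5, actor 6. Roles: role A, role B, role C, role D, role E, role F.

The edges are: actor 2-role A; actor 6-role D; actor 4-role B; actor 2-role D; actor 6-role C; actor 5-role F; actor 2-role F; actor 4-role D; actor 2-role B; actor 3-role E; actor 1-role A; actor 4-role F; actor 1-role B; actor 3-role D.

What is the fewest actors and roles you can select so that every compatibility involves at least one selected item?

A maximum matching has 6 edges (e.g. actor 1–role A, actor 2–role B, actor 3–role E, actor 4–role D, actor 5–role F, actor 6–role C).
By König's theorem the minimum vertex cover has the same size. One such cover is {actor 1, actor 2, actor 3, actor 4, actor 5, actor 6}.

6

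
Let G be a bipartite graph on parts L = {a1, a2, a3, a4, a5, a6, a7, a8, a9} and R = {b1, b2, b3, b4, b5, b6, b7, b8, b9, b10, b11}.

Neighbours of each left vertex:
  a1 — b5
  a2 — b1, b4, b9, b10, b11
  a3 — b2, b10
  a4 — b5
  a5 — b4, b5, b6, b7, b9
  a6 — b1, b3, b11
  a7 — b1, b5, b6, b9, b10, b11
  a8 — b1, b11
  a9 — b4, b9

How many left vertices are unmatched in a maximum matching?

1

A valid assignment of size 8: a1→b5, a2→b1, a3→b2, a5→b7, a6→b3, a7→b6, a8→b11, a9→b4.
The set {a1, a4} has only 1 neighbour ({b5}), so by Hall's theorem at most 8 of the 9 left vertices can be matched.
That matches 8 of the 9, leaving 1 unmatched; no matching can do better.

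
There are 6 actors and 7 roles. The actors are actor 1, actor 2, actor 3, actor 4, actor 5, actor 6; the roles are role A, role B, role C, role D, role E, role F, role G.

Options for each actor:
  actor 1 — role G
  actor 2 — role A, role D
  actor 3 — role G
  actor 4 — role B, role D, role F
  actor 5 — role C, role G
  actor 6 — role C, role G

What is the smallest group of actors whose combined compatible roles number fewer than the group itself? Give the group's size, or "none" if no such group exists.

Take S = {actor 1, actor 3}. Its neighbourhood is {role G}, so |N(S)| = 1 < |S| = 2.
No single vertex violates Hall's condition since each has at least one neighbour, so 2 is the minimum.

2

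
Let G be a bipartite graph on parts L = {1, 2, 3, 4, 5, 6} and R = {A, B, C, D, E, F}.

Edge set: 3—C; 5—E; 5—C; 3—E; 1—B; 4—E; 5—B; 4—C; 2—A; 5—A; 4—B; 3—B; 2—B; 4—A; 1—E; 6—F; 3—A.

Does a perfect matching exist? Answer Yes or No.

No

The set {1, 2, 3, 4, 5} has only 4 neighbours ({A, B, C, E}), so by Hall's theorem at most 5 of the 6 left vertices can be matched.
Hence no matching covers every left vertex.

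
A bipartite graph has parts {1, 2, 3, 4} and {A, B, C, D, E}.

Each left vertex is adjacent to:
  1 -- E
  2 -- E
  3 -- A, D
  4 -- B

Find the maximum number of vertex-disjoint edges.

For example, pair 1→E, 3→D, 4→B.
The set {1, 2} has only 1 neighbour ({E}), so by Hall's theorem at most 3 of the 4 left vertices can be matched.

3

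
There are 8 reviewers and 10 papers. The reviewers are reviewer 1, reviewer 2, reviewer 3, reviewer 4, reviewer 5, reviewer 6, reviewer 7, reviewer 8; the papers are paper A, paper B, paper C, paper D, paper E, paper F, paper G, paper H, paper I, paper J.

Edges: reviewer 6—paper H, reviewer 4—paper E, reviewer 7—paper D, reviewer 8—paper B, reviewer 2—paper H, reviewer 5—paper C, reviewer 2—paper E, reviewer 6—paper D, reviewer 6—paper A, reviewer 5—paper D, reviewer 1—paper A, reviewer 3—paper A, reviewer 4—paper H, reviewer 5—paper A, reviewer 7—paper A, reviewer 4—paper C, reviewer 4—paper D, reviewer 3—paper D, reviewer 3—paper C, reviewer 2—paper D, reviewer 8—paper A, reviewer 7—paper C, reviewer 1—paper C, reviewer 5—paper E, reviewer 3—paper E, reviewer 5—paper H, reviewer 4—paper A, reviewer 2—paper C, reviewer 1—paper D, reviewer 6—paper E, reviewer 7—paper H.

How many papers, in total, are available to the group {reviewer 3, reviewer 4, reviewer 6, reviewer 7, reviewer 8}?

The union of neighbours of {reviewer 3, reviewer 4, reviewer 6, reviewer 7, reviewer 8} is {paper A, paper B, paper C, paper D, paper E, paper H}, which has 6 elements.
Since |N(S)| = 6 ≥ |S| = 5, Hall's condition holds for this subset.

6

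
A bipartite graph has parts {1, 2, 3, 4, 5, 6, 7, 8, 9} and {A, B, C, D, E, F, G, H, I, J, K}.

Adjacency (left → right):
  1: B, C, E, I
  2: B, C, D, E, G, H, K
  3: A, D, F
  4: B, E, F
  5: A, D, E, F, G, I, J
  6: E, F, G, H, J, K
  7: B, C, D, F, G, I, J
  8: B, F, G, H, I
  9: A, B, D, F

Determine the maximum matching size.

9

One maximum matching: 1-C, 2-K, 3-F, 4-E, 5-A, 6-G, 7-J, 8-H, 9-B.
All 9 left vertices are matched, so no larger matching exists.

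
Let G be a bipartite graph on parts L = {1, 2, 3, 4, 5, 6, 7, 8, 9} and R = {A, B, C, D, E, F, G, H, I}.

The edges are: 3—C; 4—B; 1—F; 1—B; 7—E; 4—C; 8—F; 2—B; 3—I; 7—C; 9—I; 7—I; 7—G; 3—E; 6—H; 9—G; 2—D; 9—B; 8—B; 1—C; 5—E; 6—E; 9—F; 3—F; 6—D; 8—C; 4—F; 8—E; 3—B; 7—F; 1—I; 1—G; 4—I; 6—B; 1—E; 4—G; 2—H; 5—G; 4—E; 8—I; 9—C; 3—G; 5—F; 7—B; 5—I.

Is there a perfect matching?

No

The set {1, 3, 4, 5, 7, 8, 9} has only 6 neighbours ({B, C, E, F, G, I}), so by Hall's theorem at most 8 of the 9 left vertices can be matched.
Hence no matching covers every left vertex.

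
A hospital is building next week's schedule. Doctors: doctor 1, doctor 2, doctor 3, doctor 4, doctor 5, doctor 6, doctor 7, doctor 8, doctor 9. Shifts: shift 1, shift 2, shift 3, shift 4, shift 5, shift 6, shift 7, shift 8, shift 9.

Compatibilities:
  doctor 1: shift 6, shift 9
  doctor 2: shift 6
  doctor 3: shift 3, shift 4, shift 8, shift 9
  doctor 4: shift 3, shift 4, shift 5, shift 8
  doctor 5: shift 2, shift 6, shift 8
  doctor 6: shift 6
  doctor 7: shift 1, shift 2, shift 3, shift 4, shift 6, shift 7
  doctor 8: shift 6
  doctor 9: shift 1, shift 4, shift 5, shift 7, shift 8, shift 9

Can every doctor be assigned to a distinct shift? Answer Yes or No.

The set {doctor 2, doctor 6, doctor 8} has only 1 neighbour ({shift 6}), so by Hall's theorem at most 7 of the 9 doctors can be matched.
Hence no matching covers every doctor.

No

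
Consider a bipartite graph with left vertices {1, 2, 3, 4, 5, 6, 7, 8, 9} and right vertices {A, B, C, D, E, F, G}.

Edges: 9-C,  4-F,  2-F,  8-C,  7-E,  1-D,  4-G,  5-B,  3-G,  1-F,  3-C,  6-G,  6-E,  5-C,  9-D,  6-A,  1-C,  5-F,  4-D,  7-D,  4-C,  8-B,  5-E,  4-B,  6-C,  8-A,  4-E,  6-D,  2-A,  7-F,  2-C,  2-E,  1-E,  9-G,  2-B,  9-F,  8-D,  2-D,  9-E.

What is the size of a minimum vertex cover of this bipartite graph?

A maximum matching has 7 edges (e.g. 1–D, 2–B, 3–C, 4–G, 5–F, 6–A, 7–E).
By König's theorem the minimum vertex cover has the same size. One such cover is {A, B, C, D, E, F, G}.

7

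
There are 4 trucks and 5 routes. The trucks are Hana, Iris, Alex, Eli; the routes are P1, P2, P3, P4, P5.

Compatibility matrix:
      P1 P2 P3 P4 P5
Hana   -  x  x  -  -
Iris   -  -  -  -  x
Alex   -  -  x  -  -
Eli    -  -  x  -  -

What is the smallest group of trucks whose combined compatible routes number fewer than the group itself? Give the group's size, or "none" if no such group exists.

Take S = {Alex, Eli}. Its neighbourhood is {P3}, so |N(S)| = 1 < |S| = 2.
No single vertex violates Hall's condition since each has at least one neighbour, so 2 is the minimum.

2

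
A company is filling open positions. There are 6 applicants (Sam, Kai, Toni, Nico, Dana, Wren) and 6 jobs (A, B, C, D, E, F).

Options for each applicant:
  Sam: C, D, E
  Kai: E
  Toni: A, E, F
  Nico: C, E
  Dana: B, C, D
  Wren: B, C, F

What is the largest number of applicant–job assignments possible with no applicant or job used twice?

A valid assignment of size 6: Sam→D, Kai→E, Toni→A, Nico→C, Dana→B, Wren→F.
All 6 applicants are matched, so no larger matching exists.

6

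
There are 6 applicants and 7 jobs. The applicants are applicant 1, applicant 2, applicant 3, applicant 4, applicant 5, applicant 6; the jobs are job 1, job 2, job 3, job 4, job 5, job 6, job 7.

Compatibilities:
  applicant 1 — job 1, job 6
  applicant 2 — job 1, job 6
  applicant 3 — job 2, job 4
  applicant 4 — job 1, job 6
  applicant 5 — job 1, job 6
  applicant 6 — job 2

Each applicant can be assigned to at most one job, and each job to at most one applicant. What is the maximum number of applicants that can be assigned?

For example, pair applicant 1→job 1, applicant 2→job 6, applicant 3→job 4, applicant 6→job 2.
The set {applicant 1, applicant 2, applicant 4, applicant 5} has only 2 neighbours ({job 1, job 6}), so by Hall's theorem at most 4 of the 6 applicants can be matched.

4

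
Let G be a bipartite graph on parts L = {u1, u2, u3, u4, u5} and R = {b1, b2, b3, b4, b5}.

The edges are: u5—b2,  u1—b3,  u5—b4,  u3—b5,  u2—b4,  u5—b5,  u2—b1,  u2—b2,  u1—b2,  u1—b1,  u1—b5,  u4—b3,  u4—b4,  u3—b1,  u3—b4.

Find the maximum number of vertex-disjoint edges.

5

A valid assignment of size 5: u1-b1, u2-b2, u3-b4, u4-b3, u5-b5.
This saturates every left vertex, so 5 is the maximum.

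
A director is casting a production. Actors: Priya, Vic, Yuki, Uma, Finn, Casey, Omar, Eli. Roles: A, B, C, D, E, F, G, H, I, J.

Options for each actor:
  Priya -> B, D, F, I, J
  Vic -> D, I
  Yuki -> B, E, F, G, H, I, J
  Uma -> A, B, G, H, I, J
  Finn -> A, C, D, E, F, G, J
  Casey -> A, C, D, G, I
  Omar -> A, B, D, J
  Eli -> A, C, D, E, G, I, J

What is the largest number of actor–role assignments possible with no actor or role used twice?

One maximum matching: Priya–B, Vic–I, Yuki–H, Uma–G, Finn–E, Casey–A, Omar–D, Eli–J.
All 8 actors are matched, so no larger matching exists.

8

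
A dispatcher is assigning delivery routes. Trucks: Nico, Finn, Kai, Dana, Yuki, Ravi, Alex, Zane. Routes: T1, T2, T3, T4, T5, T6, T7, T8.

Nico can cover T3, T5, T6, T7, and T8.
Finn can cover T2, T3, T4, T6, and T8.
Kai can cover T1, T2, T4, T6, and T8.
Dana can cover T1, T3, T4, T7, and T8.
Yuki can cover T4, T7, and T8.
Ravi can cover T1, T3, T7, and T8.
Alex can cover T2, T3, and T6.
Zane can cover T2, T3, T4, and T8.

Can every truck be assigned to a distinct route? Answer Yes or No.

A valid assignment of size 8: Nico→T5, Finn→T3, Kai→T6, Dana→T7, Yuki→T8, Ravi→T1, Alex→T2, Zane→T4.
All 8 trucks are covered.

Yes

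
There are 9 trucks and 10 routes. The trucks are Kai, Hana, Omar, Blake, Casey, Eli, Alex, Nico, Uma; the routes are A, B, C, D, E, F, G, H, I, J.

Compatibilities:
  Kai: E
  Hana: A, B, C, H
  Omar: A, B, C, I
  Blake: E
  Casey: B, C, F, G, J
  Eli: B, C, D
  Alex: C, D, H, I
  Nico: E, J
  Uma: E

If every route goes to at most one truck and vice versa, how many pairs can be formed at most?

7

A valid assignment of size 7: Kai→E, Hana→B, Omar→I, Casey→G, Eli→D, Alex→C, Nico→J.
The set {Kai, Blake, Uma} has only 1 neighbour ({E}), so by Hall's theorem at most 7 of the 9 trucks can be matched.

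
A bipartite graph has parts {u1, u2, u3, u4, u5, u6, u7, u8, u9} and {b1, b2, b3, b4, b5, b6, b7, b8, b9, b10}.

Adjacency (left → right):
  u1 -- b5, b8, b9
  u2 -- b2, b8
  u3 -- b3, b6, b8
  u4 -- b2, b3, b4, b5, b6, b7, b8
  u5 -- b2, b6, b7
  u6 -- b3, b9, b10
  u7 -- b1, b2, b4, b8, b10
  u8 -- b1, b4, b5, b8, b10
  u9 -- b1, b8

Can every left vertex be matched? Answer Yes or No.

One maximum matching: u1→b5, u2→b2, u3→b3, u4→b7, u5→b6, u6→b9, u7→b4, u8→b1, u9→b8.
All 9 left vertices are covered.

Yes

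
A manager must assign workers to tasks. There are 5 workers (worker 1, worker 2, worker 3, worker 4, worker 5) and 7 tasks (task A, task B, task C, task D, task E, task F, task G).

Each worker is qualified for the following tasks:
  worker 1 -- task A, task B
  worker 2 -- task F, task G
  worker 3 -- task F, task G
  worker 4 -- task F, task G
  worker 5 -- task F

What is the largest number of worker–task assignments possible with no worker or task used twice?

3

A valid assignment of size 3: worker 1-task A, worker 2-task F, worker 3-task G.
The set {worker 2, worker 3, worker 4, worker 5} has only 2 neighbours ({task F, task G}), so by Hall's theorem at most 3 of the 5 workers can be matched.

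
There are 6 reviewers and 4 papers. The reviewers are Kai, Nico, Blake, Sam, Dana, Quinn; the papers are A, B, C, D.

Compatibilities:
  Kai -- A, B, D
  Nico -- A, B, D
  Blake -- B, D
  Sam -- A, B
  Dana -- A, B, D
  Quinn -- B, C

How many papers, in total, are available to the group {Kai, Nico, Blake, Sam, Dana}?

3

The union of neighbours of {Kai, Nico, Blake, Sam, Dana} is {A, B, D}, which has 3 elements.
Since |N(S)| = 3 < |S| = 5, Hall's condition fails for this subset.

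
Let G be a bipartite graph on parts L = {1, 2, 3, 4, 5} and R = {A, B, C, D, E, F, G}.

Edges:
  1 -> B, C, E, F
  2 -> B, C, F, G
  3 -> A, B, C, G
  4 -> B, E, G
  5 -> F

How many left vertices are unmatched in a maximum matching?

0

One maximum matching: 1-C, 2-B, 3-G, 4-E, 5-F.
All 5 left vertices are matched, so no larger matching exists.
That matches 5 of the 5, leaving 0 unmatched; no matching can do better.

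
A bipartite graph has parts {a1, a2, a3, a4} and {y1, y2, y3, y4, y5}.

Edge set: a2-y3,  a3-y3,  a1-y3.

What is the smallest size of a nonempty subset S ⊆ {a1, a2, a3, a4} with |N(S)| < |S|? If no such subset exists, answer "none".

Take S = {a4}. Its neighbourhood is {}, so |N(S)| = 0 < |S| = 1.

1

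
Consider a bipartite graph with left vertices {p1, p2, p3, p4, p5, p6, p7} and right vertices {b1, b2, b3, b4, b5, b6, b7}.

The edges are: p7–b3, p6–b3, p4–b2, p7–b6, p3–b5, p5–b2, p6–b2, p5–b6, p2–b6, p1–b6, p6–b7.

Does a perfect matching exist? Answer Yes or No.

The set {p1, p2, p4, p5} has only 2 neighbours ({b2, b6}), so by Hall's theorem at most 5 of the 7 left vertices can be matched.
Hence no matching covers every left vertex.

No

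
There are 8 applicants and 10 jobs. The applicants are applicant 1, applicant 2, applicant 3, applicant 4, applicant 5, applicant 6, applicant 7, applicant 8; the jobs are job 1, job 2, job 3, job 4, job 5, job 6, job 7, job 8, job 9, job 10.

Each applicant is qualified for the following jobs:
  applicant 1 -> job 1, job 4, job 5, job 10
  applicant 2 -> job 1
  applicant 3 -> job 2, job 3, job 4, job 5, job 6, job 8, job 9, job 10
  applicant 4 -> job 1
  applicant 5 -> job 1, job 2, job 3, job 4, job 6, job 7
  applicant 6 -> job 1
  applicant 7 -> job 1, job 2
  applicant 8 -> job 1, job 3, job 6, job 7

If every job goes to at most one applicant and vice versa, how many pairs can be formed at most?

A valid assignment of size 6: applicant 1-job 4, applicant 2-job 1, applicant 3-job 9, applicant 5-job 7, applicant 7-job 2, applicant 8-job 3.
The set {applicant 2, applicant 4, applicant 6} has only 1 neighbour ({job 1}), so by Hall's theorem at most 6 of the 8 applicants can be matched.

6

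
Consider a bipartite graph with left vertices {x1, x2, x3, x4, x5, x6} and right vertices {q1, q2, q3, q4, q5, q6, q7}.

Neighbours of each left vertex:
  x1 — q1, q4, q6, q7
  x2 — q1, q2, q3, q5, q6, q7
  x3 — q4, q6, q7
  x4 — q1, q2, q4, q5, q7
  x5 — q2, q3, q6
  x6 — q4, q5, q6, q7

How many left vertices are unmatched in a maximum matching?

A valid assignment of size 6: x1–q4, x2–q3, x3–q7, x4–q1, x5–q2, x6–q6.
All 6 left vertices are matched, so no larger matching exists.
That matches 6 of the 6, leaving 0 unmatched; no matching can do better.

0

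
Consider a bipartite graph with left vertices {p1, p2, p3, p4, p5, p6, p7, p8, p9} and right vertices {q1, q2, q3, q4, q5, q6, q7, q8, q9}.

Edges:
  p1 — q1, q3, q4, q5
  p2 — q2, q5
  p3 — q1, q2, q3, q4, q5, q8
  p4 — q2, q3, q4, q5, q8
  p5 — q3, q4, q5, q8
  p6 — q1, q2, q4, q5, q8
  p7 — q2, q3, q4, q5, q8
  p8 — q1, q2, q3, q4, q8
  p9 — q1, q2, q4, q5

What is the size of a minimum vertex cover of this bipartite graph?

6

The 6 edges p1–q3, p2–q2, p3–q1, p4–q8, p5–q5, p6–q4 form a matching, so any vertex cover needs at least 6 vertices (one per matched edge).
Conversely {q1, q2, q3, q4, q5, q8} meets every edge and has exactly 6 vertices, so 6 is optimal.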